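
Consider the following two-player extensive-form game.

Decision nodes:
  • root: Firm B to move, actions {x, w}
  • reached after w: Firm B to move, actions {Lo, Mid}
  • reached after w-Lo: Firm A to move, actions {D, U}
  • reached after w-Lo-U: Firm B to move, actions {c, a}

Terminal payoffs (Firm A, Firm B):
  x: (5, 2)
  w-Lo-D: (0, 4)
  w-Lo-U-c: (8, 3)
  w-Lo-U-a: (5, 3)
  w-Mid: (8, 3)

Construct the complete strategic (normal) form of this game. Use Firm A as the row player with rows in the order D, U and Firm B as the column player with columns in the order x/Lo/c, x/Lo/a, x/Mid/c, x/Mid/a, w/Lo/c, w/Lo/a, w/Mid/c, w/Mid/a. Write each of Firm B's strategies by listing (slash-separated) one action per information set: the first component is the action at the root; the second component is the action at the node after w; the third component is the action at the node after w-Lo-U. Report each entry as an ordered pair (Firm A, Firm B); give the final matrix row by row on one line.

D: (5,2) (5,2) (5,2) (5,2) (0,4) (0,4) (8,3) (8,3) | U: (5,2) (5,2) (5,2) (5,2) (8,3) (5,3) (8,3) (8,3)

       x/Lo/c   x/Lo/a  x/Mid/c  x/Mid/a   w/Lo/c   w/Lo/a  w/Mid/c  w/Mid/a
   D    (5,2)    (5,2)    (5,2)    (5,2)    (0,4)    (0,4)    (8,3)    (8,3)
   U    (5,2)    (5,2)    (5,2)    (5,2)    (8,3)    (5,3)    (8,3)    (8,3)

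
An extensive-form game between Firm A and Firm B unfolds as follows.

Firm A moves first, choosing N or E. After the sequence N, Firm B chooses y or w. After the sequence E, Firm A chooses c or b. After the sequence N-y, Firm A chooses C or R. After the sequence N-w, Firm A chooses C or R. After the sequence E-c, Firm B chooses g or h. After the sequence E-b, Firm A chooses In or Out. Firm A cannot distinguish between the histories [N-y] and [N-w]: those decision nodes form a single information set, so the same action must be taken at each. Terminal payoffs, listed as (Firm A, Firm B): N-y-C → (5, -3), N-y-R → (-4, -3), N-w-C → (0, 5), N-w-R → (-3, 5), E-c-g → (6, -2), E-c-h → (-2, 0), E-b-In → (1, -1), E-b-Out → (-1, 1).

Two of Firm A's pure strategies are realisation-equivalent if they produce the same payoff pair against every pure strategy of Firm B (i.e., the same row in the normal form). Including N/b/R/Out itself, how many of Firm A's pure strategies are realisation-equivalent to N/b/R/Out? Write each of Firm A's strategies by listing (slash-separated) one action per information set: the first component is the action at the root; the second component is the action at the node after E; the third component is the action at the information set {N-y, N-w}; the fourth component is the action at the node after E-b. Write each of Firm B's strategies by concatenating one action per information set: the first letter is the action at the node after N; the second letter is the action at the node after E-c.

4

Row for N/b/R/Out (columns yg, yh, wg, wh): (-4,-3) (-4,-3) (-3,5) (-3,5).
Under N/b/R/Out, Firm A's choice at the node after E and at the node after E-b can never be reached regardless of what Firm B does, so varying those choices leaves every outcome unchanged.
Holding the reachable choices fixed and varying the unreachable ones freely already gives 2 × 2 = 4 equivalent strategies.
No other strategy reproduces this row, so those 4 are the full class: N/c/R/In, N/c/R/Out, N/b/R/In, N/b/R/Out.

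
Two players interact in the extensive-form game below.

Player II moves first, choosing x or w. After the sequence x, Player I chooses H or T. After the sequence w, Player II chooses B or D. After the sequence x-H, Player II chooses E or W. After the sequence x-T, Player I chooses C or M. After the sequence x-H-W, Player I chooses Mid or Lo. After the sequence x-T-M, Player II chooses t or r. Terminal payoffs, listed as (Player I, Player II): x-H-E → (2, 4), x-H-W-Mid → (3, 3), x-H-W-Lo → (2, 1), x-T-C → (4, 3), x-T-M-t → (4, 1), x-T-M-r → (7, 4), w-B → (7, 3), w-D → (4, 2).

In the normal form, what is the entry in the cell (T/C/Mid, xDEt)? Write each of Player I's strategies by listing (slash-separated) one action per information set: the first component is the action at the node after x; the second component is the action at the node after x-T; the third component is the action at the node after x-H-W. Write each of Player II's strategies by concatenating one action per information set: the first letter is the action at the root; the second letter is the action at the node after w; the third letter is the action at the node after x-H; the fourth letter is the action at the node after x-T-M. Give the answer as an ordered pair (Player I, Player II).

Trace the play path from the root:
  Player II plays x
  Player I plays T at [x]
  Player I plays C at [x-T]
→ terminal payoff (4, 3).
(Player I's choice at the node after x-H-W is never reached on this path, so it doesn't affect the outcome.)

(4, 3)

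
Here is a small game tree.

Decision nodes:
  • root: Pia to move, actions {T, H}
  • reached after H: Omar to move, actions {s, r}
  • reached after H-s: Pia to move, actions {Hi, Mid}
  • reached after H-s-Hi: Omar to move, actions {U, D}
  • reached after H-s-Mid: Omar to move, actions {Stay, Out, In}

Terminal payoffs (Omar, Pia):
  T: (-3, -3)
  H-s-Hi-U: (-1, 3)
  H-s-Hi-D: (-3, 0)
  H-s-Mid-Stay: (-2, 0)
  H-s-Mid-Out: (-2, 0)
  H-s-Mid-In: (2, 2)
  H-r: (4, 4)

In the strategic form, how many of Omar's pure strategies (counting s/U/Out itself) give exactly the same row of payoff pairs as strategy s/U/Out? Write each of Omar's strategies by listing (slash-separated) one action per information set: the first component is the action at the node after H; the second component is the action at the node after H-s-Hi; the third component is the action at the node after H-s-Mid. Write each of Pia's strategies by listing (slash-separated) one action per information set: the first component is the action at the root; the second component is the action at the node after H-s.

2

Row for s/U/Out (columns T/Hi, T/Mid, H/Hi, H/Mid): (-3,-3) (-3,-3) (-1,3) (-2,0).
Every one of Omar's information sets is on the play path for some reply by Pia when Omar follows s/U/Out.
Even so, s/U/Stay happens to produce the same payoff in every column — so 2 strategies share this row.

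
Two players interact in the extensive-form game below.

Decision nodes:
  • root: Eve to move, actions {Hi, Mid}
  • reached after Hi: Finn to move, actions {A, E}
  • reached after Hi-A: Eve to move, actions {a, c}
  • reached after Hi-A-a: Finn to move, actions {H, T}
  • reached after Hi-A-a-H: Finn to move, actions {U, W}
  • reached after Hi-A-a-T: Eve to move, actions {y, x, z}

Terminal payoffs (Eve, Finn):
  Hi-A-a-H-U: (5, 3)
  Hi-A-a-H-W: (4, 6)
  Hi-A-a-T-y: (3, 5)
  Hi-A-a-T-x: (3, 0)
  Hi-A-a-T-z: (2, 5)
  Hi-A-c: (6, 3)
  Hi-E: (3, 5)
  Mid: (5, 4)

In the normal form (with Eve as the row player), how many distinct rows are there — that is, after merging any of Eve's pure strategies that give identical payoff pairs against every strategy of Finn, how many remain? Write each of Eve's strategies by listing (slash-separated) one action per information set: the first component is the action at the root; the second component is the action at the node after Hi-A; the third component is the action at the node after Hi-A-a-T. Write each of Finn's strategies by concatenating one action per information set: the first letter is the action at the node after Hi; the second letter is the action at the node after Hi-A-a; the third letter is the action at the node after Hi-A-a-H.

5

Eve has 12 pure strategies: Hi/a/y, Hi/a/x, Hi/a/z, Hi/c/y, Hi/c/x, Hi/c/z, Mid/a/y, Mid/a/x, Mid/a/z, Mid/c/y, Mid/c/x, Mid/c/z. Columns: AHU, AHW, ATU, ATW, EHU, EHW, ETU, ETW.
{Hi/a/y} → row (5,3) (4,6) (3,5) (3,5) (3,5) (3,5) (3,5) (3,5)
{Hi/a/x} → row (5,3) (4,6) (3,0) (3,0) (3,5) (3,5) (3,5) (3,5)
{Hi/a/z} → row (5,3) (4,6) (2,5) (2,5) (3,5) (3,5) (3,5) (3,5)
{Hi/c/y, Hi/c/x, Hi/c/z} → row (6,3) (6,3) (6,3) (6,3) (3,5) (3,5) (3,5) (3,5)
{Mid/a/y, Mid/a/x, Mid/a/z, Mid/c/y, Mid/c/x, Mid/c/z} → row (5,4) (5,4) (5,4) (5,4) (5,4) (5,4) (5,4) (5,4)
That's 5 distinct rows out of 12 strategies.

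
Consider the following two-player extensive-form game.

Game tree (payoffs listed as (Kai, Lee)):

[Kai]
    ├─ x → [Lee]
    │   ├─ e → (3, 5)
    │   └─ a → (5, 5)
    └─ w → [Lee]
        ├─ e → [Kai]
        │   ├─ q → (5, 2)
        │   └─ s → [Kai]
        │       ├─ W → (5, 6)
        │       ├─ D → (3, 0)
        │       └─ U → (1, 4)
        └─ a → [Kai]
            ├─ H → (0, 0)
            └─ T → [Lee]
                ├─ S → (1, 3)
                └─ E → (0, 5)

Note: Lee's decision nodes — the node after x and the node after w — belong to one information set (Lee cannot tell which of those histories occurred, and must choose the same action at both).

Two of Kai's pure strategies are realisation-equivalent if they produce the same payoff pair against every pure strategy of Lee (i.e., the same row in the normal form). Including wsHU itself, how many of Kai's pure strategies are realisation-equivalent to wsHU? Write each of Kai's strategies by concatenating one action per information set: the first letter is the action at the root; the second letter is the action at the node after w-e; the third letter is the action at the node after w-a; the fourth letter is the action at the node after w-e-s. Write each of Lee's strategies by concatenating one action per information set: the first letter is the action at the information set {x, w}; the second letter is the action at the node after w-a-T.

1

Row for wsHU (columns eS, eE, aS, aE): (1,4) (1,4) (0,0) (0,0).
Every one of Kai's information sets is on the play path for some reply by Lee when Kai follows wsHU.
Changing the action at any of them therefore changes at least one column, so only wsHU itself gives this row.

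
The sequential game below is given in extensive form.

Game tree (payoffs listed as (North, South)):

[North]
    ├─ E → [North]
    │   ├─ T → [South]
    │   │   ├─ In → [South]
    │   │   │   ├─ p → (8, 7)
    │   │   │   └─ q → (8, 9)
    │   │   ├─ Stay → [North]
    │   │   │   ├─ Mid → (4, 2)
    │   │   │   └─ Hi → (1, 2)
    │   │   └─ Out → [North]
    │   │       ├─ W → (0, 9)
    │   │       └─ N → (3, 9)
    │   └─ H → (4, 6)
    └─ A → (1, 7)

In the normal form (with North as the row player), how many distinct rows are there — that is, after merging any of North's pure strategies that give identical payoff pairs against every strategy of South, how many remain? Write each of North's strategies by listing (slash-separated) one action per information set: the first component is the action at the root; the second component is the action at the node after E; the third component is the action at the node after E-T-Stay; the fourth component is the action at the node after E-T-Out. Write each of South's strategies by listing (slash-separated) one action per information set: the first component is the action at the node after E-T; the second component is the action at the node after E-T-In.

North has 16 pure strategies: E/T/Mid/W, E/T/Mid/N, E/T/Hi/W, E/T/Hi/N, E/H/Mid/W, E/H/Mid/N, E/H/Hi/W, E/H/Hi/N, A/T/Mid/W, A/T/Mid/N, A/T/Hi/W, A/T/Hi/N, A/H/Mid/W, A/H/Mid/N, A/H/Hi/W, A/H/Hi/N. Columns: In/p, In/q, Stay/p, Stay/q, Out/p, Out/q.
{E/T/Mid/W} → row (8,7) (8,9) (4,2) (4,2) (0,9) (0,9)
{E/T/Mid/N} → row (8,7) (8,9) (4,2) (4,2) (3,9) (3,9)
{E/T/Hi/W} → row (8,7) (8,9) (1,2) (1,2) (0,9) (0,9)
{E/T/Hi/N} → row (8,7) (8,9) (1,2) (1,2) (3,9) (3,9)
{E/H/Mid/W, E/H/Mid/N, E/H/Hi/W, E/H/Hi/N} → row (4,6) (4,6) (4,6) (4,6) (4,6) (4,6)
{A/T/Mid/W, A/T/Mid/N, A/T/Hi/W, A/T/Hi/N, A/H/Mid/W, A/H/Mid/N, A/H/Hi/W, A/H/Hi/N} → row (1,7) (1,7) (1,7) (1,7) (1,7) (1,7)
That's 6 distinct rows out of 16 strategies.

6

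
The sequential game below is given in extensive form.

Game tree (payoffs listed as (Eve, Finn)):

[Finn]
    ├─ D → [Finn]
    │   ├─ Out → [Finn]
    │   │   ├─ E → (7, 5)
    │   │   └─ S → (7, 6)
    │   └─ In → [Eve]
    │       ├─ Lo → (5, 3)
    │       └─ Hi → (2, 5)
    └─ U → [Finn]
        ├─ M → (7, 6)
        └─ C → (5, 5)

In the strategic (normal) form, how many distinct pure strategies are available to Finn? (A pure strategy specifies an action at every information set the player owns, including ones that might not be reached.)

Finn owns the root with actions {D, U} — two choices.
Finn owns the node after D with actions {Out, In} — two choices.
Finn owns the node after U with actions {M, C} — two choices.
Finn owns the node after D-Out with actions {E, S} — two choices.
A pure strategy fixes one action at each information set independently, so the count is the product 2 × 2 × 2 × 2 = 16.
(For reference, Eve has 2 pure strategies, giving a 16×2 normal-form matrix.)

16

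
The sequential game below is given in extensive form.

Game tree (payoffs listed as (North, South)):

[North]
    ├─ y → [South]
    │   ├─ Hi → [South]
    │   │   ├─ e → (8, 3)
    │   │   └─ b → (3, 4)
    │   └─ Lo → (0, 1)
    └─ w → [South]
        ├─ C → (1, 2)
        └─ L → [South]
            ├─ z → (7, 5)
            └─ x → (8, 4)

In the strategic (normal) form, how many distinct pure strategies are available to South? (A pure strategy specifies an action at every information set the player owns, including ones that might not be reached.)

16

South owns the node after y with actions {Hi, Lo} — two choices.
South owns the node after w with actions {C, L} — two choices.
South owns the node after y-Hi with actions {e, b} — two choices.
South owns the node after w-L with actions {z, x} — two choices.
A pure strategy fixes one action at each information set independently, so the count is the product 2 × 2 × 2 × 2 = 16.
(For reference, North has 2 pure strategies, giving a 16×2 normal-form matrix.)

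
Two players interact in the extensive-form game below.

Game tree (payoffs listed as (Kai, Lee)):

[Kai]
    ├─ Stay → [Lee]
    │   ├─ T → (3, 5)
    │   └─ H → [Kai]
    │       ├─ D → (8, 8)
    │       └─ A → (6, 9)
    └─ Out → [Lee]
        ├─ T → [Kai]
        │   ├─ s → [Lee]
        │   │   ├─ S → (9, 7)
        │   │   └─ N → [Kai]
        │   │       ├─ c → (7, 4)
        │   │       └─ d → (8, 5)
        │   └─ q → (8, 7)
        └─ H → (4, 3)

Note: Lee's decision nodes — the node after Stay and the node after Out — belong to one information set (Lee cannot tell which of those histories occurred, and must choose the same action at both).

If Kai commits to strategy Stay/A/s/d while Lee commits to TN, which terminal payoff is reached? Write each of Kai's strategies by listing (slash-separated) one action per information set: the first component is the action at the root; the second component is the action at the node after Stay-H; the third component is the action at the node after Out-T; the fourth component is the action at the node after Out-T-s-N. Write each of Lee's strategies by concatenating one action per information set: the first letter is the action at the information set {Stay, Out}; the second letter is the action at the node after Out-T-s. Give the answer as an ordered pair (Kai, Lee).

Trace the play path from the root:
  Kai plays Stay
  Lee plays T at [Stay]
→ terminal payoff (3, 5).
(Kai's choice at the node after Stay-H is never reached on this path, so it doesn't affect the outcome.)

(3, 5)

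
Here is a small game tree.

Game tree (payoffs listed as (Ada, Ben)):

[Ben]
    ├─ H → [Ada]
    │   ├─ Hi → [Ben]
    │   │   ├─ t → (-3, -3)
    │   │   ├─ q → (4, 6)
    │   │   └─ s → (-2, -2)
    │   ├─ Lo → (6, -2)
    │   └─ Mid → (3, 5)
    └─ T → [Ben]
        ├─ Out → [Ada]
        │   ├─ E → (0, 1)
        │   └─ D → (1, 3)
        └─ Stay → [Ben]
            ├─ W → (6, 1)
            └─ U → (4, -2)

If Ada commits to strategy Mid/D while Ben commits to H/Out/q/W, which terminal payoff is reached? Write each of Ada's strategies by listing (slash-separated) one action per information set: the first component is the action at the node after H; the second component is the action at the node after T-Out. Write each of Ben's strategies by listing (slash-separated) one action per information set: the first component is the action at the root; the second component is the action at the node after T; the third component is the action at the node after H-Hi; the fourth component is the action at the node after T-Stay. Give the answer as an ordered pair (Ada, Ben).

(3, 5)

Trace the play path from the root:
  Ben plays H
  Ada plays Mid at [H]
→ terminal payoff (3, 5).
(Ada's choice at the node after T-Out is never reached on this path, so it doesn't affect the outcome.)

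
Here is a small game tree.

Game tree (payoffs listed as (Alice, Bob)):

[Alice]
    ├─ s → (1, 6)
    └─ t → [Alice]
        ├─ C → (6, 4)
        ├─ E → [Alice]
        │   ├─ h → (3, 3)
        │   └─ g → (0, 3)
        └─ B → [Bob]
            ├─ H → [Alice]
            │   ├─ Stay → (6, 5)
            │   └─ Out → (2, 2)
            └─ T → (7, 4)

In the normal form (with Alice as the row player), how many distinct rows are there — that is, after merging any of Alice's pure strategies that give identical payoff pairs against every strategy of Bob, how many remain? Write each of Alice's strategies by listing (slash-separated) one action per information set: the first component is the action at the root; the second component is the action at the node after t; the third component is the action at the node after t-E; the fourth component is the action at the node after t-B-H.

6

Alice has 24 pure strategies: s/C/h/Stay, s/C/h/Out, s/C/g/Stay, s/C/g/Out, s/E/h/Stay, s/E/h/Out, s/E/g/Stay, s/E/g/Out, s/B/h/Stay, s/B/h/Out, s/B/g/Stay, s/B/g/Out, t/C/h/Stay, t/C/h/Out, t/C/g/Stay, t/C/g/Out, t/E/h/Stay, t/E/h/Out, t/E/g/Stay, t/E/g/Out, t/B/h/Stay, t/B/h/Out, t/B/g/Stay, t/B/g/Out. Columns: H, T.
{s/C/h/Stay, s/C/h/Out, s/C/g/Stay, s/C/g/Out, s/E/h/Stay, s/E/h/Out, s/E/g/Stay, s/E/g/Out, s/B/h/Stay, s/B/h/Out, s/B/g/Stay, s/B/g/Out} → row (1,6) (1,6)
{t/C/h/Stay, t/C/h/Out, t/C/g/Stay, t/C/g/Out} → row (6,4) (6,4)
{t/E/h/Stay, t/E/h/Out} → row (3,3) (3,3)
{t/E/g/Stay, t/E/g/Out} → row (0,3) (0,3)
{t/B/h/Stay, t/B/g/Stay} → row (6,5) (7,4)
{t/B/h/Out, t/B/g/Out} → row (2,2) (7,4)
That's 6 distinct rows out of 24 strategies.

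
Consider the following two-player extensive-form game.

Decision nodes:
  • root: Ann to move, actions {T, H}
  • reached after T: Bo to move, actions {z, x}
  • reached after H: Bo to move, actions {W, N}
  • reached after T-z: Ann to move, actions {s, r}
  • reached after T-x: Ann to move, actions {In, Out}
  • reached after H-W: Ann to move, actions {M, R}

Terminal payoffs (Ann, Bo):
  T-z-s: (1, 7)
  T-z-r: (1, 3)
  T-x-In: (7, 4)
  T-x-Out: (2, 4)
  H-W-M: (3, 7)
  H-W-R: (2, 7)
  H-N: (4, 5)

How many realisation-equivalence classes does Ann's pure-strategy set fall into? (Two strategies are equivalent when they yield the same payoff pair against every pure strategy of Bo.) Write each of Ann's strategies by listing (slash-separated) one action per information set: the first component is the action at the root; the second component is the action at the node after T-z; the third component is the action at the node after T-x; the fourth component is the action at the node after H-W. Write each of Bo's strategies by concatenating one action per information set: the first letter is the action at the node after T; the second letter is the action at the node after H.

6

Ann has 16 pure strategies: T/s/In/M, T/s/In/R, T/s/Out/M, T/s/Out/R, T/r/In/M, T/r/In/R, T/r/Out/M, T/r/Out/R, H/s/In/M, H/s/In/R, H/s/Out/M, H/s/Out/R, H/r/In/M, H/r/In/R, H/r/Out/M, H/r/Out/R. Columns: zW, zN, xW, xN.
{T/s/In/M, T/s/In/R} → row (1,7) (1,7) (7,4) (7,4)
{T/s/Out/M, T/s/Out/R} → row (1,7) (1,7) (2,4) (2,4)
{T/r/In/M, T/r/In/R} → row (1,3) (1,3) (7,4) (7,4)
{T/r/Out/M, T/r/Out/R} → row (1,3) (1,3) (2,4) (2,4)
{H/s/In/M, H/s/Out/M, H/r/In/M, H/r/Out/M} → row (3,7) (4,5) (3,7) (4,5)
{H/s/In/R, H/s/Out/R, H/r/In/R, H/r/Out/R} → row (2,7) (4,5) (2,7) (4,5)
That's 6 distinct rows out of 16 strategies.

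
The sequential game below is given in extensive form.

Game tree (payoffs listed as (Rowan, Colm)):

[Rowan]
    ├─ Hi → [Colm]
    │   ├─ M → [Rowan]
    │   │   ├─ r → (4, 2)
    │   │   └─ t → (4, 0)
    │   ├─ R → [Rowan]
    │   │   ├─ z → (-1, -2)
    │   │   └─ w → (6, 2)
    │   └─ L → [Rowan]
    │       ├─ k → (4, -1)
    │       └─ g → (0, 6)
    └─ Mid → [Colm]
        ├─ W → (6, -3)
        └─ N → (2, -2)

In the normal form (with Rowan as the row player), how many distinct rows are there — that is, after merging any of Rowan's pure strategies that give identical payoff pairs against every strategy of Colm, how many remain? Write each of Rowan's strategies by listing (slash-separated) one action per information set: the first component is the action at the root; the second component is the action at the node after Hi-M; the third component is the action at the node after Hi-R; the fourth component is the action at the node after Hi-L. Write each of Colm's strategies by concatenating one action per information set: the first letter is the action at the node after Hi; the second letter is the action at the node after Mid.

9

Rowan has 16 pure strategies: Hi/r/z/k, Hi/r/z/g, Hi/r/w/k, Hi/r/w/g, Hi/t/z/k, Hi/t/z/g, Hi/t/w/k, Hi/t/w/g, Mid/r/z/k, Mid/r/z/g, Mid/r/w/k, Mid/r/w/g, Mid/t/z/k, Mid/t/z/g, Mid/t/w/k, Mid/t/w/g. Columns: MW, MN, RW, RN, LW, LN.
{Hi/r/z/k} → row (4,2) (4,2) (-1,-2) (-1,-2) (4,-1) (4,-1)
{Hi/r/z/g} → row (4,2) (4,2) (-1,-2) (-1,-2) (0,6) (0,6)
{Hi/r/w/k} → row (4,2) (4,2) (6,2) (6,2) (4,-1) (4,-1)
{Hi/r/w/g} → row (4,2) (4,2) (6,2) (6,2) (0,6) (0,6)
{Hi/t/z/k} → row (4,0) (4,0) (-1,-2) (-1,-2) (4,-1) (4,-1)
{Hi/t/z/g} → row (4,0) (4,0) (-1,-2) (-1,-2) (0,6) (0,6)
{Hi/t/w/k} → row (4,0) (4,0) (6,2) (6,2) (4,-1) (4,-1)
{Hi/t/w/g} → row (4,0) (4,0) (6,2) (6,2) (0,6) (0,6)
{Mid/r/z/k, Mid/r/z/g, Mid/r/w/k, Mid/r/w/g, Mid/t/z/k, Mid/t/z/g, Mid/t/w/k, Mid/t/w/g} → row (6,-3) (2,-2) (6,-3) (2,-2) (6,-3) (2,-2)
That's 9 distinct rows out of 16 strategies.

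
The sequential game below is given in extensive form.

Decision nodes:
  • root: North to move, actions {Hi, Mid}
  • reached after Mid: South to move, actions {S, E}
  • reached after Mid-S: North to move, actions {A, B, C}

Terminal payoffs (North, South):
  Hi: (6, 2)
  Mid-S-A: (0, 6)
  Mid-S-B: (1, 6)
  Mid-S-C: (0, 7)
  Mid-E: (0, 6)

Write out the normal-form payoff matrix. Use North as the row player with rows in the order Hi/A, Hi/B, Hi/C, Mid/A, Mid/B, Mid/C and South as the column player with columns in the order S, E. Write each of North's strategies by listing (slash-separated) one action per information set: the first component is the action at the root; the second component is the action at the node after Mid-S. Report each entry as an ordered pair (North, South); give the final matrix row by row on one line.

Hi/A: (6,2) (6,2) | Hi/B: (6,2) (6,2) | Hi/C: (6,2) (6,2) | Mid/A: (0,6) (0,6) | Mid/B: (1,6) (0,6) | Mid/C: (0,7) (0,6)

             S        E
 Hi/A    (6,2)    (6,2)
 Hi/B    (6,2)    (6,2)
 Hi/C    (6,2)    (6,2)
Mid/A    (0,6)    (0,6)
Mid/B    (1,6)    (0,6)
Mid/C    (0,7)    (0,6)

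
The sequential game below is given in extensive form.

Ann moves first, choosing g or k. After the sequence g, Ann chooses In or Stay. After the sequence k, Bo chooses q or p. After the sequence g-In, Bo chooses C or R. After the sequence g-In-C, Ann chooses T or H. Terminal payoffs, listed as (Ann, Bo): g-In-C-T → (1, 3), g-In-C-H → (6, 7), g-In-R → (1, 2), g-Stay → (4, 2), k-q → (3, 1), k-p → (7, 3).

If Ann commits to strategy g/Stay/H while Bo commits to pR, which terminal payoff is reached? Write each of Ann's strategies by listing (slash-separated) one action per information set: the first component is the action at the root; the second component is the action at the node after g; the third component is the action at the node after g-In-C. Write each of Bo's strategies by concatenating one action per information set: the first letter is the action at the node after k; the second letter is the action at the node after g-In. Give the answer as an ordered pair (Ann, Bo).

Trace the play path from the root:
  Ann plays g
  Ann plays Stay at [g]
→ terminal payoff (4, 2).
(Ann's choice at the node after g-In-C is never reached on this path, so it doesn't affect the outcome.)

(4, 2)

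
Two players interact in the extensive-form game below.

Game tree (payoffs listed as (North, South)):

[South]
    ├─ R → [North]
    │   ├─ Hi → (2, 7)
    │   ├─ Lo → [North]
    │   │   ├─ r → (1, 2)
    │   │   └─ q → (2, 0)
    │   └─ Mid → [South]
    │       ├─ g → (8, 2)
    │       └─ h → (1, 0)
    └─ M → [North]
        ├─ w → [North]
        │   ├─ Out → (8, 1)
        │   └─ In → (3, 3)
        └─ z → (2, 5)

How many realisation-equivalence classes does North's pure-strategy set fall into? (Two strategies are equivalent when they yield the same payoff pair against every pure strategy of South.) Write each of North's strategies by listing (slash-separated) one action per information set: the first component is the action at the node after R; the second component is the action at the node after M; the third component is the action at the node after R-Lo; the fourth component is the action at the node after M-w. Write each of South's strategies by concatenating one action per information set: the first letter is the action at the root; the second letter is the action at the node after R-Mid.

12

North has 24 pure strategies: Hi/w/r/Out, Hi/w/r/In, Hi/w/q/Out, Hi/w/q/In, Hi/z/r/Out, Hi/z/r/In, Hi/z/q/Out, Hi/z/q/In, Lo/w/r/Out, Lo/w/r/In, Lo/w/q/Out, Lo/w/q/In, Lo/z/r/Out, Lo/z/r/In, Lo/z/q/Out, Lo/z/q/In, Mid/w/r/Out, Mid/w/r/In, Mid/w/q/Out, Mid/w/q/In, Mid/z/r/Out, Mid/z/r/In, Mid/z/q/Out, Mid/z/q/In. Columns: Rg, Rh, Mg, Mh.
{Hi/w/r/Out, Hi/w/q/Out} → row (2,7) (2,7) (8,1) (8,1)
{Hi/w/r/In, Hi/w/q/In} → row (2,7) (2,7) (3,3) (3,3)
{Hi/z/r/Out, Hi/z/r/In, Hi/z/q/Out, Hi/z/q/In} → row (2,7) (2,7) (2,5) (2,5)
{Lo/w/r/Out} → row (1,2) (1,2) (8,1) (8,1)
{Lo/w/r/In} → row (1,2) (1,2) (3,3) (3,3)
{Lo/w/q/Out} → row (2,0) (2,0) (8,1) (8,1)
{Lo/w/q/In} → row (2,0) (2,0) (3,3) (3,3)
{Lo/z/r/Out, Lo/z/r/In} → row (1,2) (1,2) (2,5) (2,5)
{Lo/z/q/Out, Lo/z/q/In} → row (2,0) (2,0) (2,5) (2,5)
{Mid/w/r/Out, Mid/w/q/Out} → row (8,2) (1,0) (8,1) (8,1)
{Mid/w/r/In, Mid/w/q/In} → row (8,2) (1,0) (3,3) (3,3)
{Mid/z/r/Out, Mid/z/r/In, Mid/z/q/Out, Mid/z/q/In} → row (8,2) (1,0) (2,5) (2,5)
That's 12 distinct rows out of 24 strategies.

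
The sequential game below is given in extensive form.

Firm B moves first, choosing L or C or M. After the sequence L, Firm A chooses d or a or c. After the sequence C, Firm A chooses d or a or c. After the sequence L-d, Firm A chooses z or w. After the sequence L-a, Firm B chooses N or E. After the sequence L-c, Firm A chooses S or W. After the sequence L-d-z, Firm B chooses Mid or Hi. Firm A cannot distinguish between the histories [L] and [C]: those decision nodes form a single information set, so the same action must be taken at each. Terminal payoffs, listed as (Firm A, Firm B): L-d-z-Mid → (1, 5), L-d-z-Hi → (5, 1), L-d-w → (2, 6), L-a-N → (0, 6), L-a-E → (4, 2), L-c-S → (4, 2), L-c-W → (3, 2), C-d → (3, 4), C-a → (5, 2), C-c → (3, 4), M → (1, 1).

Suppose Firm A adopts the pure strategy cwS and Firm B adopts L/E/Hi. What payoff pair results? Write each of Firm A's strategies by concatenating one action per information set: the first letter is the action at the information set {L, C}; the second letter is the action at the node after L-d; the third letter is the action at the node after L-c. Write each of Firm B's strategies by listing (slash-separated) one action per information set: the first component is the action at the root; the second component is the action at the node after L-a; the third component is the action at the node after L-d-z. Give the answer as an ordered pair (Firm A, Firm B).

(4, 2)

Trace the play path from the root:
  Firm B plays L
  Firm A plays c at [L]
  Firm A plays S at [L-c]
→ terminal payoff (4, 2).
(Firm A's choice at the node after L-d is never reached on this path, so it doesn't affect the outcome.)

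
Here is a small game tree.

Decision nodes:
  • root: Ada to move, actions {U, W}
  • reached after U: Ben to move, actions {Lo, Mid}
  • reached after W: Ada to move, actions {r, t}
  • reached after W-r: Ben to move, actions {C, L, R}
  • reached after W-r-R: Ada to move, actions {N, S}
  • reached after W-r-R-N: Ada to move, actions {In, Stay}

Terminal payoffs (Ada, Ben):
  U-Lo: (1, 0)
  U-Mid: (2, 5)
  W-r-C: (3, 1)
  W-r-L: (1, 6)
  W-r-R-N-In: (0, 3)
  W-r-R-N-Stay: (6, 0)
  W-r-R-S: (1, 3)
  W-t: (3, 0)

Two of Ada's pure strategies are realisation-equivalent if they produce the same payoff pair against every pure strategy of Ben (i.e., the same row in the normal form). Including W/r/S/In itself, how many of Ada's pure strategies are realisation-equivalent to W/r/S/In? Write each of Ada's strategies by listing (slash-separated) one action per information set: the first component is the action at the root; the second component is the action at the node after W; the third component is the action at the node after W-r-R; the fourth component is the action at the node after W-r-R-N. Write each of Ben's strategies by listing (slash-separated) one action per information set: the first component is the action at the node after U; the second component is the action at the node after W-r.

2

Row for W/r/S/In (columns Lo/C, Lo/L, Lo/R, Mid/C, Mid/L, Mid/R): (3,1) (1,6) (1,3) (3,1) (1,6) (1,3).
Under W/r/S/In, Ada's choice at the node after W-r-R-N can never be reached regardless of what Ben does, so varying those choices leaves every outcome unchanged.
Holding the reachable choices fixed and varying the unreachable one freely already gives 2 equivalent strategies.
No other strategy reproduces this row, so those 2 are the full class: W/r/S/In, W/r/S/Stay.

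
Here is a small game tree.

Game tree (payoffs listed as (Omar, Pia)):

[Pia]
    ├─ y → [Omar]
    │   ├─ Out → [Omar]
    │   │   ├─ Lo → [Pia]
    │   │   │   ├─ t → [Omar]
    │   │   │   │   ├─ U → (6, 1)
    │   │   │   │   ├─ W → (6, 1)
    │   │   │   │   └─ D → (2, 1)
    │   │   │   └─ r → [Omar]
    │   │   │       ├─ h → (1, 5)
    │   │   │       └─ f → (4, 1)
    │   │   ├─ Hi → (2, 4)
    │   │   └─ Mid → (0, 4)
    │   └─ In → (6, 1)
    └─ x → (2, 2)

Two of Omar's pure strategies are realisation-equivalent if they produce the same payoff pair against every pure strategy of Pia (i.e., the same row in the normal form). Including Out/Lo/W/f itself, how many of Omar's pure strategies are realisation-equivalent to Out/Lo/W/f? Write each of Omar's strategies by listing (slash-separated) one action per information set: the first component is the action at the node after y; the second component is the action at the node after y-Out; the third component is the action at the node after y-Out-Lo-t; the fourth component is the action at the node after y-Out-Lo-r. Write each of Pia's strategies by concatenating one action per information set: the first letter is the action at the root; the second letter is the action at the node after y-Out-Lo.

Row for Out/Lo/W/f (columns yt, yr, xt, xr): (6,1) (4,1) (2,2) (2,2).
Every one of Omar's information sets is on the play path for some reply by Pia when Omar follows Out/Lo/W/f.
Even so, Out/Lo/U/f happens to produce the same payoff in every column — so 2 strategies share this row.

2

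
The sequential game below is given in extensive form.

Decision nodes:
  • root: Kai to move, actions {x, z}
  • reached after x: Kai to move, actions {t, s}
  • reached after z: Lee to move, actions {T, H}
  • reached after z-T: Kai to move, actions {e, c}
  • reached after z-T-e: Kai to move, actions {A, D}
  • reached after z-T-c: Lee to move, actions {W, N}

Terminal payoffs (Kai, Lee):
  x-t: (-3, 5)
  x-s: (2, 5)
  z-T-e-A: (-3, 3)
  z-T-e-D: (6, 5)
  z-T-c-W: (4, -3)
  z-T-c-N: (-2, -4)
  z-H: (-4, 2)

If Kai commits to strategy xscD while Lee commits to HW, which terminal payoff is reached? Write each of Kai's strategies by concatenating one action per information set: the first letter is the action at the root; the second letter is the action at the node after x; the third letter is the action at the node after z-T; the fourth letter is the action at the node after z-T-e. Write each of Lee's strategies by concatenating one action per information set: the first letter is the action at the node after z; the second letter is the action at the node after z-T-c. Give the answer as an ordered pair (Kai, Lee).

Trace the play path from the root:
  Kai plays x
  Kai plays s at [x]
→ terminal payoff (2, 5).
(Kai's choice at the node after z-T is never reached on this path, so it doesn't affect the outcome.)

(2, 5)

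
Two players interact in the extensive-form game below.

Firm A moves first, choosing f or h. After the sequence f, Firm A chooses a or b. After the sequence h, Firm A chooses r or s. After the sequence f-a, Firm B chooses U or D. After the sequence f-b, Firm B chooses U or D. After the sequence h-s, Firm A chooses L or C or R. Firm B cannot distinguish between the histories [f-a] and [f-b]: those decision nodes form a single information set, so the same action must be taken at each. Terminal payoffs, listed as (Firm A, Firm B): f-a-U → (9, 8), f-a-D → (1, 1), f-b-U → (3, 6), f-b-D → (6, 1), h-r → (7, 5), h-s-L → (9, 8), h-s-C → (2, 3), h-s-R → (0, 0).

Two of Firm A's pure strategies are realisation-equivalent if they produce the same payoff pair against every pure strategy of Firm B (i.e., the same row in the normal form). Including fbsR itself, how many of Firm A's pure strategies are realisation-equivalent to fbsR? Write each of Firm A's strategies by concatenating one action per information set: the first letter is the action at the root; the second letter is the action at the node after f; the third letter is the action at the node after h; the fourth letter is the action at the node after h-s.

Row for fbsR (columns U, D): (3,6) (6,1).
Under fbsR, Firm A's choice at the node after h and at the node after h-s can never be reached regardless of what Firm B does, so varying those choices leaves every outcome unchanged.
Holding the reachable choices fixed and varying the unreachable ones freely already gives 2 × 3 = 6 equivalent strategies.
No other strategy reproduces this row, so those 6 are the full class: fbrL, fbrC, fbrR, fbsL, fbsC, fbsR.

6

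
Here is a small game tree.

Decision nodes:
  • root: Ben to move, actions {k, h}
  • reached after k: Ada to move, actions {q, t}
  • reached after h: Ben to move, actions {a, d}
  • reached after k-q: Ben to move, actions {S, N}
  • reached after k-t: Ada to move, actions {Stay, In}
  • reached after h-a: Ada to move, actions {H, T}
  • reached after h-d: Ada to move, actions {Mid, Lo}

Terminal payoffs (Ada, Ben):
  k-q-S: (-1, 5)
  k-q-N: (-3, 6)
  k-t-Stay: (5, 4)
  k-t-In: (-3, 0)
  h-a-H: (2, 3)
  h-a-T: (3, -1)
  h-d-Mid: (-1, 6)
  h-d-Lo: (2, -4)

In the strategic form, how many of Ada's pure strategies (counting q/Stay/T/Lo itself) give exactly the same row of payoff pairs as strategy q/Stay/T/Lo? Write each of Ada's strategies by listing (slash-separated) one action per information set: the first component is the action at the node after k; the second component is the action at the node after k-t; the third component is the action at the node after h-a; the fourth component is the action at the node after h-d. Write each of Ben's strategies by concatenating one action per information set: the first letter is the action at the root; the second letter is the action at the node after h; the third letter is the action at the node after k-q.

2

Row for q/Stay/T/Lo (columns kaS, kaN, kdS, kdN, haS, haN, hdS, hdN): (-1,5) (-3,6) (-1,5) (-3,6) (3,-1) (3,-1) (2,-4) (2,-4).
Under q/Stay/T/Lo, Ada's choice at the node after k-t can never be reached regardless of what Ben does, so varying those choices leaves every outcome unchanged.
Holding the reachable choices fixed and varying the unreachable one freely already gives 2 equivalent strategies.
No other strategy reproduces this row, so those 2 are the full class: q/Stay/T/Lo, q/In/T/Lo.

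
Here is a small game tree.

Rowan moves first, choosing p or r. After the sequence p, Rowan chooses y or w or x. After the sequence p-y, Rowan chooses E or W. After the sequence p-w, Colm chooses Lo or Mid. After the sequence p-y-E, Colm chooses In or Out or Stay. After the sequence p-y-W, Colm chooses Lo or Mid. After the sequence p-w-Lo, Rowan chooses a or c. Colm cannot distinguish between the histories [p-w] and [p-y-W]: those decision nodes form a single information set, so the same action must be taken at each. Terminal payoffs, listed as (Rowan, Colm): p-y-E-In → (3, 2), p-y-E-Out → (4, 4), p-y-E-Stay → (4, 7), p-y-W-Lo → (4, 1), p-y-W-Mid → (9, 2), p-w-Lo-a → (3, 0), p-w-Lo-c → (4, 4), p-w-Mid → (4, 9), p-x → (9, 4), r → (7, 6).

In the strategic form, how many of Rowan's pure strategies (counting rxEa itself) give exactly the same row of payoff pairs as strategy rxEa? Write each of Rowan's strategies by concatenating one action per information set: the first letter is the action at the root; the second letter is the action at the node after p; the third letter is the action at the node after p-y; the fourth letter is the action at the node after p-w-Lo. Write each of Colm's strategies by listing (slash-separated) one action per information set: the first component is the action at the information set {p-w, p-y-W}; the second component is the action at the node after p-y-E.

Row for rxEa (columns Lo/In, Lo/Out, Lo/Stay, Mid/In, Mid/Out, Mid/Stay): (7,6) (7,6) (7,6) (7,6) (7,6) (7,6).
Under rxEa, Rowan's choice at the node after p and at the node after p-y and at the node after p-w-Lo can never be reached regardless of what Colm does, so varying those choices leaves every outcome unchanged.
Holding the reachable choices fixed and varying the unreachable ones freely already gives 3 × 2 × 2 = 12 equivalent strategies.
No other strategy reproduces this row, so those 12 are the full class: ryEa, ryEc, ryWa, ryWc, rwEa, rwEc, rwWa, rwWc, rxEa, rxEc, rxWa, rxWc.

12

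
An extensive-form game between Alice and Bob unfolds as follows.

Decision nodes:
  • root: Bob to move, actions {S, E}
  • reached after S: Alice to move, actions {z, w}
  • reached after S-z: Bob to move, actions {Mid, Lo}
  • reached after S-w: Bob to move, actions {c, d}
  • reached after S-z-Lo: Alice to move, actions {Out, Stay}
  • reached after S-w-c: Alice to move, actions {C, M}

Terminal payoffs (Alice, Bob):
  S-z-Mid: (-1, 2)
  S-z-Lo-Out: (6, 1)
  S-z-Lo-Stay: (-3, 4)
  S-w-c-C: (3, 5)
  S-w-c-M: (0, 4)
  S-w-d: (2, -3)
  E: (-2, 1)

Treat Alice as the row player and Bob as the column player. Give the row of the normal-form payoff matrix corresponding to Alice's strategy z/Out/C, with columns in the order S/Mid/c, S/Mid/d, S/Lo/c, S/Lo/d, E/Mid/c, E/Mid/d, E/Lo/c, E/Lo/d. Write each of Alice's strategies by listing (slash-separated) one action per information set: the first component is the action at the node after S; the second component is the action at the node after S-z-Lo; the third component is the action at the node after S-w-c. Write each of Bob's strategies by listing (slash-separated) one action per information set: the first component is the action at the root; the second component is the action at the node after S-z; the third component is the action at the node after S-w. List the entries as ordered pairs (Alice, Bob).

vs S/Mid/c: Bob plays S → Alice plays z at [S] → Bob plays Mid at [S-z] → (-1, 2)
vs S/Mid/d: Bob plays S → Alice plays z at [S] → Bob plays Mid at [S-z] → (-1, 2)
vs S/Lo/c: Bob plays S → Alice plays z at [S] → Bob plays Lo at [S-z] → Alice plays Out at [S-z-Lo] → (6, 1)
vs S/Lo/d: Bob plays S → Alice plays z at [S] → Bob plays Lo at [S-z] → Alice plays Out at [S-z-Lo] → (6, 1)
vs E/Mid/c: Bob plays E → (-2, 1)
vs E/Mid/d: Bob plays E → (-2, 1)
vs E/Lo/c: Bob plays E → (-2, 1)
vs E/Lo/d: Bob plays E → (-2, 1)

(-1,2) (-1,2) (6,1) (6,1) (-2,1) (-2,1) (-2,1) (-2,1)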